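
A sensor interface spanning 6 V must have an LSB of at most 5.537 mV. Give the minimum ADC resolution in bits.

11 bits

Number of steps required ≥ 6 V / 5.537 mV = 1083.62.
Need 2^N ≥ 1083.62; 2^10 = 1024, 2^11 = 2048.
Minimum N = 11.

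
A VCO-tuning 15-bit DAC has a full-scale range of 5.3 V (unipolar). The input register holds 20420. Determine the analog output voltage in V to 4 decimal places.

LSB = 5.3 V / 2^15 = 161.74 µV.
V_out = 0 + 20420 × 0.000161743 V = 3.3028 V.

3.3028 V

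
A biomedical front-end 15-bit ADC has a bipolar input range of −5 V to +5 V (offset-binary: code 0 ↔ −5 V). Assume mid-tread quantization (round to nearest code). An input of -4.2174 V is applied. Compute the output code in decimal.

With 32768 levels over 10 V, one step is 305.18 µV.
(-4.2174 − (−5)) / 0.000305176 = 2564.424 LSBs.
So the output code is 2564.

code 2564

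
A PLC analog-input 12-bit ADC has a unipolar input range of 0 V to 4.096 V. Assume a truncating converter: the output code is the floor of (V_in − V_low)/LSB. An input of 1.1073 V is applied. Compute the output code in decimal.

With 4096 levels over 4.096 V, one step is 1.000 mV.
(1.1073 − 0) / 0.001 = 1107.300 LSBs.
⌊·⌋(1107.300) = 1107.

code 1107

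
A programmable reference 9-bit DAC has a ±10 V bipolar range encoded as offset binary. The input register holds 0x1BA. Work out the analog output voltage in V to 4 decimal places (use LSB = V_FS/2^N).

7.2656 V

LSB = 20 V / 2^9 = 39.062 mV.
Code 0x1BA = 442 decimal.
V_out = (−10) + 442 × 0.0390625 V = 7.26562 V.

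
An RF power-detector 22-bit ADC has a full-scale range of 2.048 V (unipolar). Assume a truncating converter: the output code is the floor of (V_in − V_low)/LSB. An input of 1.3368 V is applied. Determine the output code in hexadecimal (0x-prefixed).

code 0x29C666 (decimal 2737766)

Full-scale span = 2.048 V; LSB = 2.048/2^22 = 0.49 µV.
(1.3368 − 0) / 4.88281e-07 = 2737766.400 LSBs.
So the output code is 2737766.
In hexadecimal (0x-prefixed): 0x29C666.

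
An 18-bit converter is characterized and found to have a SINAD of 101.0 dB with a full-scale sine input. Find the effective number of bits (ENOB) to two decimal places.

ENOB = (SINAD − 1.76) / 6.02 = (101.0 − 1.76)/6.02 = 16.485.

16.49 bits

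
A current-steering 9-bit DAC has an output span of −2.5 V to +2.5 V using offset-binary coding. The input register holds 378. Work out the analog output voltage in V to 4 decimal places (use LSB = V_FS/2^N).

LSB = 5 V / 2^9 = 9.766 mV.
V_out = (−2.5) + 378 × 0.00976562 V = 1.19141 V.

1.1914 V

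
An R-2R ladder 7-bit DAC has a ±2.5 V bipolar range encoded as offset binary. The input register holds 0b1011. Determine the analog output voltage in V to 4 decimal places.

LSB = 5 V / 2^7 = 39.062 mV.
Code 0b1011 = 11 decimal.
V_out = (−2.5) + 11 × 0.0390625 V = -2.07031 V.

-2.0703 V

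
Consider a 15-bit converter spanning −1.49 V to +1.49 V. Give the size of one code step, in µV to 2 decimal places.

Full-scale span = 2.98 V.
LSB = 2.98 / 2^15 = 2.98 / 32768 = 9.09424e-05 V = 90.94 µV.

90.94 µV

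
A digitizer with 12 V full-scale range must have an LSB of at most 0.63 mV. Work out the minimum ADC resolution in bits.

Number of steps required ≥ 12 V / 0.63 mV = 19047.62.
Need 2^N ≥ 19047.62; 2^14 = 16384, 2^15 = 32768.
Minimum N = 15.

15 bits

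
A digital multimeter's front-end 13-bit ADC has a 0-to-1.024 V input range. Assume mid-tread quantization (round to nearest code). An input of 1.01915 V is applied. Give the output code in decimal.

code 8153

With 8192 levels over 1.024 V, one step is 125.00 µV.
(V_in − V_low)/LSB = (1.01915 − 0) / 0.000125 = 8153.200.
So the output code is 8153.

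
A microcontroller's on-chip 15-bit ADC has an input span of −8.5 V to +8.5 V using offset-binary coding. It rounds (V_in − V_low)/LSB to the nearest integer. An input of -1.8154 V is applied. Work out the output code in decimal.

With 32768 levels over 17 V, one step is 0.519 mV.
Input sits at 12884.763 steps above V_low.
So the output code is 12885.

code 12885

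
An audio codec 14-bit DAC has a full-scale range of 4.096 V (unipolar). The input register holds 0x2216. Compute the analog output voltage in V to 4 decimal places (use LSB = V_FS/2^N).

2.1815 V

LSB = 4.096 V / 2^14 = 250.00 µV.
Code 0x2216 = 8726 decimal.
V_out = 0 + 8726 × 0.00025 V = 2.1815 V.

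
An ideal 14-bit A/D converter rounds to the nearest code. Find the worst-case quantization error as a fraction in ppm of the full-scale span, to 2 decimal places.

Rounding → worst-case error = ½ LSB = V_FS/2^15, so 1e+06/32768 = 30.5176 ppm of full scale.

30.52 ppm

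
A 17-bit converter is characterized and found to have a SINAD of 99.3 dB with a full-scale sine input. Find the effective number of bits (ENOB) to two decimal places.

16.20 bits

ENOB = (SINAD − 1.76) / 6.02 = (99.3 − 1.76)/6.02 = 16.203.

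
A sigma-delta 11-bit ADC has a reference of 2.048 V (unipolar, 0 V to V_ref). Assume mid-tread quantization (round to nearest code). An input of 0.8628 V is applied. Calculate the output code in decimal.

With 2048 levels over 2.048 V, one step is 1.000 mV.
(0.8628 − 0) / 0.001 = 862.800 LSBs.
So the output code is 863.

code 863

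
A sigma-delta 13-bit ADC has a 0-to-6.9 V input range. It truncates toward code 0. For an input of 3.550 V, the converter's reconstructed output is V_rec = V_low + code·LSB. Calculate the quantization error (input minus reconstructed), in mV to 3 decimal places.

LSB = 6.9/2^13 = 0.842 mV.
Scaled input = 4214.7246 LSBs, so code = 4214.
Code 4214 maps back to 0 + 4214×0.000842285 V = 3.5493896 V.
Difference: 0.000610352 V → 0.610 mV.

0.610 mV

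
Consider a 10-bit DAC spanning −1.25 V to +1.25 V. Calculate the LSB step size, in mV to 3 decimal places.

Full-scale span = 2.5 V.
LSB = 2.5 / 2^10 = 2.5 / 1024 = 0.00244141 V = 2.441 mV.

2.441 mV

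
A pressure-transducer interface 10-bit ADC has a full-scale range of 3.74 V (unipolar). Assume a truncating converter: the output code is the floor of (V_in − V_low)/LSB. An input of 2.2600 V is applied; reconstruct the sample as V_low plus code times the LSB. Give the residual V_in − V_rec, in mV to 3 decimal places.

2.852 mV

One LSB is 3.74 V / 1024 = 3.652 mV.
(2.2600 − 0)/0.00365234 = 618.7807; ⌊·⌋ gives code 618.
Code 618 maps back to 0 + 618×0.00365234 V = 2.2571484 V.
V_in − V_rec = 0.00285156 V = 2.852 mV.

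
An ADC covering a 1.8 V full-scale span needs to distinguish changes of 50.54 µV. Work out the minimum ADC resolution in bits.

16 bits

Number of steps required ≥ 1.8 V / 50.54 µV = 35615.35.
Need 2^N ≥ 35615.35; 2^15 = 32768, 2^16 = 65536.
Minimum N = 16.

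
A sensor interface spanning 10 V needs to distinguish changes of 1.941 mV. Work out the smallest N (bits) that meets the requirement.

Number of steps required ≥ 10 V / 1.941 mV = 5151.98.
Need 2^N ≥ 5151.98; 2^12 = 4096, 2^13 = 8192.
Minimum N = 13.

13 bits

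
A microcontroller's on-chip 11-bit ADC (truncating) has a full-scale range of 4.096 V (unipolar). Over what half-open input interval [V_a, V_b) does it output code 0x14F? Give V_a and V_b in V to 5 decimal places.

[0.67000 V, 0.67200 V)

LSB = 4.096/2^11 = 2.000 mV.
Code 0x14F = 335 decimal.
V_a = V_low + 335·LSB = 0.67 V; V_b = V_low + 336·LSB = 0.672 V.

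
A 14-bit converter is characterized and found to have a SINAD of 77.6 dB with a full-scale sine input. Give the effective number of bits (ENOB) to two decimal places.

ENOB = (SINAD − 1.76) / 6.02 = (77.6 − 1.76)/6.02 = 12.598.

12.60 bits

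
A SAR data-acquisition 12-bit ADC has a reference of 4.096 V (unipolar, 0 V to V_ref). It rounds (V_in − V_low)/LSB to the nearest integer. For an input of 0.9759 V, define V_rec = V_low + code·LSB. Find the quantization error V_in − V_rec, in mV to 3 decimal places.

-0.100 mV

LSB = 4.096/2^12 = 1.000 mV.
(V_in − V_low)/LSB = (0.9759 − 0)/0.001 = 975.9000 → code 976 (round).
V_rec = 0 + 976·0.001 = 0.976 V.
V_in − V_rec = -0.0001 V = -0.100 mV.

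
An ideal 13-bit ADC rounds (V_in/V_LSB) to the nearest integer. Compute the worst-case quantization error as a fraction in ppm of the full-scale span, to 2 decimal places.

61.04 ppm

Rounding → worst-case error = ½ LSB = V_FS/2^14, so 1e+06/16384 = 61.0352 ppm of full scale.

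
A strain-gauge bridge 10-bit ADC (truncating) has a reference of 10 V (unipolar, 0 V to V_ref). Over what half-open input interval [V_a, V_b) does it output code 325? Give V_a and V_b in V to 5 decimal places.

[3.17383 V, 3.18359 V)

LSB = 10/2^10 = 9.766 mV.
V_a = V_low + 325·LSB = 3.17383 V; V_b = V_low + 326·LSB = 3.18359 V.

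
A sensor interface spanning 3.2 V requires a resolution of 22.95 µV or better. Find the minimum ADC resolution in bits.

Number of steps required ≥ 3.2 V / 22.95 µV = 139433.55.
Need 2^N ≥ 139433.55; 2^17 = 131072, 2^18 = 262144.
Minimum N = 18.

18 bits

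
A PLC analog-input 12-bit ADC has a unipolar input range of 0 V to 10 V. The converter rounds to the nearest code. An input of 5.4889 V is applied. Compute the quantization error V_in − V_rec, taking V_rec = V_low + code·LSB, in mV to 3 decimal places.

0.619 mV

Step size: 10 V ÷ 2^12 = 2.441 mV.
Scaled input = 2248.2534 LSBs, so code = 2248.
Code 2248 maps back to 0 + 2248×0.00244141 V = 5.4882812 V.
Difference: 0.00061875 V → 0.619 mV.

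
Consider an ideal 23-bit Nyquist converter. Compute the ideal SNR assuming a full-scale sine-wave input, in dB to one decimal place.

140.2 dB

SNR ≈ 6.02·N + 1.76 dB = 6.02·23 + 1.76 = 140.22 dB.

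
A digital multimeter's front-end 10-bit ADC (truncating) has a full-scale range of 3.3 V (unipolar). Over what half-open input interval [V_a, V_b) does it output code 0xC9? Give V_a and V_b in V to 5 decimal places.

LSB = 3.3/2^10 = 3.223 mV.
Code 0xC9 = 201 decimal.
V_a = V_low + 201·LSB = 0.647754 V; V_b = V_low + 202·LSB = 0.650977 V.

[0.64775 V, 0.65098 V)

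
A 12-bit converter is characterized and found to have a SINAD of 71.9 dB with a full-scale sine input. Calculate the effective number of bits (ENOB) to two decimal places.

11.65 bits

ENOB = (SINAD − 1.76) / 6.02 = (71.9 − 1.76)/6.02 = 11.651.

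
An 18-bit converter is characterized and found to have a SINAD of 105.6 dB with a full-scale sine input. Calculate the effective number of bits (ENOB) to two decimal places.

ENOB = (SINAD − 1.76) / 6.02 = (105.6 − 1.76)/6.02 = 17.249.

17.25 bits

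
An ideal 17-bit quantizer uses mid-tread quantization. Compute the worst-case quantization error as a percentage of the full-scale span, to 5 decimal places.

0.00038 %

Rounding → worst-case error = ½ LSB = V_FS/2^18, so 100/262144 = 0.00038147 % of full scale.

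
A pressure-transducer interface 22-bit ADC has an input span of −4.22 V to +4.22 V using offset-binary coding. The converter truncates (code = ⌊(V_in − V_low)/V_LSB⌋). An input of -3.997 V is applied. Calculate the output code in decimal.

code 110821

Full-scale span = 8.44 V; LSB = 8.44/2^22 = 2.01 µV.
(-3.997 − (−4.22)) / 2.01225e-06 = 110821.065 LSBs.
Floor → code 110821.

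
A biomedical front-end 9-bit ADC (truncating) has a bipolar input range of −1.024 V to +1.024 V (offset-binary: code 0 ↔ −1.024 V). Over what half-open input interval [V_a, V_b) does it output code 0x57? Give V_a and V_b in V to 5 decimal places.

[-0.67600 V, -0.67200 V)

LSB = 2.048/2^9 = 4.000 mV.
Code 0x57 = 87 decimal.
V_a = V_low + 87·LSB = -0.676 V; V_b = V_low + 88·LSB = -0.672 V.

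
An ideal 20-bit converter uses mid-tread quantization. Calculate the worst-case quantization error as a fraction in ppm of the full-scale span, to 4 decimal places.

0.4768 ppm

Rounding → worst-case error = ½ LSB = V_FS/2^21, so 1e+06/2097152 = 0.476837 ppm of full scale.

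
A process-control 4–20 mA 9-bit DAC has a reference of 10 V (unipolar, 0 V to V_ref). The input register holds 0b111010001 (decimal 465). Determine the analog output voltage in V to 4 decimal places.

LSB = 10 V / 2^9 = 19.531 mV.
Code 0b111010001 = 465 decimal.
V_out = 0 + 465 × 0.0195312 V = 9.08203 V.

9.0820 V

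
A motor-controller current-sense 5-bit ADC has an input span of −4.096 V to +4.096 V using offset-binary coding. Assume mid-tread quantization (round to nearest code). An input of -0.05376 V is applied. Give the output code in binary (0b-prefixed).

LSB = 8.192 V / 32 = 256.000 mV.
Input sits at 15.790 steps above V_low.
Round → code 16.
In binary (0b-prefixed): 0b10000.

code 0b10000 (decimal 16)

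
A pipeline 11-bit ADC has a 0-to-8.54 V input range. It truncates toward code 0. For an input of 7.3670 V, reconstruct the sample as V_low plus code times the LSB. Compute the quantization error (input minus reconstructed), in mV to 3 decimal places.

2.918 mV

One LSB is 8.54 V / 2048 = 4.170 mV.
Scaled input = 1766.6998 LSBs, so code = 1766.
Reconstructed: 7.364082 V.
V_in − V_rec = 0.00291797 V = 2.918 mV.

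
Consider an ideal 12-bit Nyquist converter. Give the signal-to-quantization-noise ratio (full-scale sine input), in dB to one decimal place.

74.0 dB

SNR ≈ 6.02·N + 1.76 dB = 6.02·12 + 1.76 = 74.00 dB.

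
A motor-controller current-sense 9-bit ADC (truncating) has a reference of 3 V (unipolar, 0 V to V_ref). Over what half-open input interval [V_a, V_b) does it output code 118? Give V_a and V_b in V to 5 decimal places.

LSB = 3/2^9 = 5.859 mV.
V_a = V_low + 118·LSB = 0.691406 V; V_b = V_low + 119·LSB = 0.697266 V.

[0.69141 V, 0.69727 V)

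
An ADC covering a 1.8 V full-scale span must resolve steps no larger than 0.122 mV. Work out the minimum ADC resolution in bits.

14 bits

Number of steps required ≥ 1.8 V / 0.122 mV = 14754.10.
Need 2^N ≥ 14754.10; 2^13 = 8192, 2^14 = 16384.
Minimum N = 14.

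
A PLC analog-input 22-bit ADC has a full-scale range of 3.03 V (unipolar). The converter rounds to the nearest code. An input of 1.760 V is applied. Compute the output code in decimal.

code 2436295

With 4194304 levels over 3.03 V, one step is 0.72 µV.
(1.760 − 0) / 7.22408e-07 = 2436295.393 LSBs.
So the output code is 2436295.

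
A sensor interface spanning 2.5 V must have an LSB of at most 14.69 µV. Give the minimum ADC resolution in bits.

18 bits

Number of steps required ≥ 2.5 V / 14.69 µV = 170183.80.
Need 2^N ≥ 170183.80; 2^17 = 131072, 2^18 = 262144.
Minimum N = 18.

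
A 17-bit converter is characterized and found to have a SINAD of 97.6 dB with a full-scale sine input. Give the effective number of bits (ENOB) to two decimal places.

ENOB = (SINAD − 1.76) / 6.02 = (97.6 − 1.76)/6.02 = 15.920.

15.92 bits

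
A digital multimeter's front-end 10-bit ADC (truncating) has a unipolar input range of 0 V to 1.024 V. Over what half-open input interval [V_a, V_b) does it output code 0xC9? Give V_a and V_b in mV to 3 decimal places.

LSB = 1.024/2^10 = 1.000 mV.
Code 0xC9 = 201 decimal.
V_a = V_low + 201·LSB = 0.201 V; V_b = V_low + 202·LSB = 0.202 V.

[201.000 mV, 202.000 mV)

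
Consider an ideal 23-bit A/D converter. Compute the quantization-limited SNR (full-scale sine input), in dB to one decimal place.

140.2 dB

SNR ≈ 6.02·N + 1.76 dB = 6.02·23 + 1.76 = 140.22 dB.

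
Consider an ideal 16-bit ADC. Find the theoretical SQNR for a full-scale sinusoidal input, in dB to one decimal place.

98.1 dB

SNR ≈ 6.02·N + 1.76 dB = 6.02·16 + 1.76 = 98.08 dB.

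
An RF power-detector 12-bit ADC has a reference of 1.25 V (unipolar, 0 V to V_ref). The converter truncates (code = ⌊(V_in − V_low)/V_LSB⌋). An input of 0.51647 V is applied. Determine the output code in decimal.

LSB = 1.25 V / 4096 = 305.18 µV.
(0.51647 − 0) / 0.000305176 = 1692.369 LSBs.
⌊·⌋(1692.369) = 1692.

code 1692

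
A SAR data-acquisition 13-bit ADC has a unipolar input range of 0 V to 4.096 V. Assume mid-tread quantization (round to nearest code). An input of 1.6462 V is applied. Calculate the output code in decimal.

With 8192 levels over 4.096 V, one step is 0.500 mV.
(V_in − V_low)/LSB = (1.6462 − 0) / 0.0005 = 3292.400.
round(3292.400) = 3292.

code 3292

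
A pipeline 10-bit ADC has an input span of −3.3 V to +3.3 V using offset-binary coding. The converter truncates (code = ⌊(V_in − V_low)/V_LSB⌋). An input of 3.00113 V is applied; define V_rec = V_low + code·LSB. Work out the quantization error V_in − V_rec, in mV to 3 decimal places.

One LSB is 6.6 V / 1024 = 6.445 mV.
(V_in − V_low)/LSB = (3.00113 − (−3.3))/0.00644531 = 977.6299 → code 977 (floor).
Code 977 maps back to (−3.3) + 977×0.00644531 V = 2.9970703 V.
Difference: 0.00405969 V → 4.060 mV.

4.060 mV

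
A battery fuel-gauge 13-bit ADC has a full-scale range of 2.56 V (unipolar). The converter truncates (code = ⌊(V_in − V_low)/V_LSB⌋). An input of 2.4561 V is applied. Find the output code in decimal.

code 7859

Full-scale span = 2.56 V; LSB = 2.56/2^13 = 312.50 µV.
Input sits at 7859.520 steps above V_low.
Floor → code 7859.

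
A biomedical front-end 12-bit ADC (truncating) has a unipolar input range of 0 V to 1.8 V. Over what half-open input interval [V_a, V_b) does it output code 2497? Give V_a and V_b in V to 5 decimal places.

LSB = 1.8/2^12 = 439.45 µV.
V_a = V_low + 2497·LSB = 1.09731 V; V_b = V_low + 2498·LSB = 1.09775 V.

[1.09731 V, 1.09775 V)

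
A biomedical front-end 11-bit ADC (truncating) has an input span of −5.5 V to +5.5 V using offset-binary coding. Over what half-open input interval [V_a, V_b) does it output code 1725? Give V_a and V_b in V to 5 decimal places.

LSB = 11/2^11 = 5.371 mV.
V_a = V_low + 1725·LSB = 3.76514 V; V_b = V_low + 1726·LSB = 3.77051 V.

[3.76514 V, 3.77051 V)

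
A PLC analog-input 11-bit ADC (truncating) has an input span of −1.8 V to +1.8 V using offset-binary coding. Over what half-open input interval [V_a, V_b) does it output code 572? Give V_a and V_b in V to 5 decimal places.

[-0.79453 V, -0.79277 V)

LSB = 3.6/2^11 = 1.758 mV.
V_a = V_low + 572·LSB = -0.794531 V; V_b = V_low + 573·LSB = -0.792773 V.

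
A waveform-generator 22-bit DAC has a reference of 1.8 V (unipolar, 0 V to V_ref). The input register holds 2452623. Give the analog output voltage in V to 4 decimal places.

1.0526 V

LSB = 1.8 V / 2^22 = 0.43 µV.
V_out = 0 + 2452623 × 4.29153e-07 V = 1.05255 V.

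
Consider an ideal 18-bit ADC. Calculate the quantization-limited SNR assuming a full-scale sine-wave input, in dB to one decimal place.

110.1 dB

SNR ≈ 6.02·N + 1.76 dB = 6.02·18 + 1.76 = 110.12 dB.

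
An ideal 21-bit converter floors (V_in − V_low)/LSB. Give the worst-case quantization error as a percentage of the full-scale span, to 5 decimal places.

0.00005 %

Truncating → worst-case error = 1 LSB = V_FS/2^21, so 100/2097152 = 4.76837e-05 % of full scale.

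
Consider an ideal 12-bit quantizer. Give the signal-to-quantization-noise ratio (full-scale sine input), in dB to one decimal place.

SNR ≈ 6.02·N + 1.76 dB = 6.02·12 + 1.76 = 74.00 dB.

74.0 dB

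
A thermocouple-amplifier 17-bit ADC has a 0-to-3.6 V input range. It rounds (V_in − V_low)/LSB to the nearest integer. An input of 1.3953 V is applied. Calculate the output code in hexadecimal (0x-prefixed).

code 0xC671 (decimal 50801)

Full-scale span = 3.6 V; LSB = 3.6/2^17 = 27.47 µV.
(V_in − V_low)/LSB = (1.3953 − 0) / 2.74658e-05 = 50801.323.
So the output code is 50801.
In hexadecimal (0x-prefixed): 0xC671.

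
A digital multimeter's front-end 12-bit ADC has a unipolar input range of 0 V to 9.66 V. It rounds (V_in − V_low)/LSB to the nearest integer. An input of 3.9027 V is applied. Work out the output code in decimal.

Full-scale span = 9.66 V; LSB = 9.66/2^12 = 2.358 mV.
(V_in − V_low)/LSB = (3.9027 − 0) / 0.0023584 = 1654.809.
Round → code 1655.

code 1655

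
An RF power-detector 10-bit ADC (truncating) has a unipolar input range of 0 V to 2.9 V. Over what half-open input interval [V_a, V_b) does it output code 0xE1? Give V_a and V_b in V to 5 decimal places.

[0.63721 V, 0.64004 V)

LSB = 2.9/2^10 = 2.832 mV.
Code 0xE1 = 225 decimal.
V_a = V_low + 225·LSB = 0.637207 V; V_b = V_low + 226·LSB = 0.640039 V.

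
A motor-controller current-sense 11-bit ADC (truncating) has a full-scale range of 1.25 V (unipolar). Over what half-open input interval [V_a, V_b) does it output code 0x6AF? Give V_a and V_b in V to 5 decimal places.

[1.04431 V, 1.04492 V)

LSB = 1.25/2^11 = 0.610 mV.
Code 0x6AF = 1711 decimal.
V_a = V_low + 1711·LSB = 1.04431 V; V_b = V_low + 1712·LSB = 1.04492 V.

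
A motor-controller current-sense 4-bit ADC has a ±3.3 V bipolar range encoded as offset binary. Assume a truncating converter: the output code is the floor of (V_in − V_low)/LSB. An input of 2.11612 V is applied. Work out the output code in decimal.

code 13

LSB = 6.6 V / 16 = 412.500 mV.
Input sits at 13.130 steps above V_low.
⌊·⌋(13.130) = 13.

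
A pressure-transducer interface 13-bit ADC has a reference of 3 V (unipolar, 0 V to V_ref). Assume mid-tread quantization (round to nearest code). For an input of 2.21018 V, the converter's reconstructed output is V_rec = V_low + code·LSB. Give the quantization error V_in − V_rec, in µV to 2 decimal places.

Step size: 3 V ÷ 2^13 = 366.21 µV.
(2.21018 − 0)/0.000366211 = 6035.2649; round gives code 6035.
Code 6035 maps back to 0 + 6035×0.000366211 V = 2.210083 V.
Error = 2.21018 − 2.210083 = 9.69922e-05 V = 96.99 µV.

96.99 µV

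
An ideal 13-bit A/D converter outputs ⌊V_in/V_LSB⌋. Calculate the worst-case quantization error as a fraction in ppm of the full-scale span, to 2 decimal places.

122.07 ppm

Truncating → worst-case error = 1 LSB = V_FS/2^13, so 1e+06/8192 = 122.07 ppm of full scale.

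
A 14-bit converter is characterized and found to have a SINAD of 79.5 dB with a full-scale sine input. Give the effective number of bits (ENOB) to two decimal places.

ENOB = (SINAD − 1.76) / 6.02 = (79.5 − 1.76)/6.02 = 12.914.

12.91 bits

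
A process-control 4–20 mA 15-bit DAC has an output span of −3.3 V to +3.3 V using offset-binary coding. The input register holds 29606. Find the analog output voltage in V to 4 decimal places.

LSB = 6.6 V / 2^15 = 201.42 µV.
V_out = (−3.3) + 29606 × 0.000201416 V = 2.66312 V.

2.6631 V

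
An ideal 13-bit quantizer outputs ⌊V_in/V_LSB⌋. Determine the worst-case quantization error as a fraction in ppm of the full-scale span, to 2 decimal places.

Truncating → worst-case error = 1 LSB = V_FS/2^13, so 1e+06/8192 = 122.07 ppm of full scale.

122.07 ppm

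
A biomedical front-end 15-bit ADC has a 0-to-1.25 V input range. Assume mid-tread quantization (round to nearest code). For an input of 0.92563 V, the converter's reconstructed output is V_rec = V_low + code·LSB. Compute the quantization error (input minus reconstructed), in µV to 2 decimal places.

Step size: 1.25 V ÷ 2^15 = 38.15 µV.
Scaled input = 24264.8351 LSBs, so code = 24265.
Code 24265 maps back to 0 + 24265×3.8147e-05 V = 0.92563629 V.
Error = 0.92563 − 0.92563629 = -6.2915e-06 V = -6.29 µV.

-6.29 µV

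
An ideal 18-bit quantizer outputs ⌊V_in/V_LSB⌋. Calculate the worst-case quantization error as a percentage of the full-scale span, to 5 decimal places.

Truncating → worst-case error = 1 LSB = V_FS/2^18, so 100/262144 = 0.00038147 % of full scale.

0.00038 %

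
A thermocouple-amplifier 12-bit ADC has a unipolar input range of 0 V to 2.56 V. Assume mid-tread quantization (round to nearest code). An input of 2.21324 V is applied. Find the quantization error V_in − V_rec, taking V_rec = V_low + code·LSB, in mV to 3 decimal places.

0.115 mV

LSB = 2.56/2^12 = 0.625 mV.
(V_in − V_low)/LSB = (2.21324 − 0)/0.000625 = 3541.1840 → code 3541 (round).
Code 3541 maps back to 0 + 3541×0.000625 V = 2.213125 V.
Difference: 0.000115 V → 0.115 mV.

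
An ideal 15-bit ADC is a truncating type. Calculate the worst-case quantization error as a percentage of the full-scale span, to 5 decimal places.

0.00305 %

Truncating → worst-case error = 1 LSB = V_FS/2^15, so 100/32768 = 0.00305176 % of full scale.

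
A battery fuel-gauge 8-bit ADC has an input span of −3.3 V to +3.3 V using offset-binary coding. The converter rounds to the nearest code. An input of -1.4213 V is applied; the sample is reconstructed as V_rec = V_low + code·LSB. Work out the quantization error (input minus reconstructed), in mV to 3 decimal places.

-3.331 mV

Step size: 6.6 V ÷ 2^8 = 25.781 mV.
(-1.4213 − (−3.3))/0.0257812 = 72.8708; round gives code 73.
Code 73 maps back to (−3.3) + 73×0.0257812 V = -1.4179688 V.
Error = -1.4213 − (−1.4179688) = -0.00333125 V = -3.331 mV.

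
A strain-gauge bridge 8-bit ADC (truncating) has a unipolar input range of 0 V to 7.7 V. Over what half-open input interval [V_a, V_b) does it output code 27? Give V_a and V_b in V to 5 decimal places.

LSB = 7.7/2^8 = 30.078 mV.
V_a = V_low + 27·LSB = 0.812109 V; V_b = V_low + 28·LSB = 0.842187 V.

[0.81211 V, 0.84219 V)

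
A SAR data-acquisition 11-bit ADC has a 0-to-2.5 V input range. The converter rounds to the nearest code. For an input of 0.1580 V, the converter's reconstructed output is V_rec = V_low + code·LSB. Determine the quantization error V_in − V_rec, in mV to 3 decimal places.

LSB = 2.5/2^11 = 1.221 mV.
(0.1580 − 0)/0.0012207 = 129.4336; round gives code 129.
Code 129 maps back to 0 + 129×0.0012207 V = 0.1574707 V.
Difference: 0.000529297 V → 0.529 mV.

0.529 mV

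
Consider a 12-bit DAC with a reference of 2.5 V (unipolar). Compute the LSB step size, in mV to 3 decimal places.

0.610 mV

Full-scale span = 2.5 V.
LSB = 2.5 / 2^12 = 2.5 / 4096 = 0.000610352 V = 0.610 mV.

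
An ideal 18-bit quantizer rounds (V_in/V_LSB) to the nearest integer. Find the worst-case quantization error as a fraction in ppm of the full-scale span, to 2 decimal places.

Rounding → worst-case error = ½ LSB = V_FS/2^19, so 1e+06/524288 = 1.90735 ppm of full scale.

1.91 ppm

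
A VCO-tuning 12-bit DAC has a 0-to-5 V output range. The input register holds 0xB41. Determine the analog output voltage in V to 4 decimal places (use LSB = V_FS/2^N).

3.5168 V

LSB = 5 V / 2^12 = 1.221 mV.
Code 0xB41 = 2881 decimal.
V_out = 0 + 2881 × 0.0012207 V = 3.51685 V.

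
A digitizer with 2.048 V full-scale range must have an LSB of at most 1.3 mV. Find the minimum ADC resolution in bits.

Number of steps required ≥ 2.048 V / 1.3 mV = 1575.38.
Need 2^N ≥ 1575.38; 2^10 = 1024, 2^11 = 2048.
Minimum N = 11.

11 bits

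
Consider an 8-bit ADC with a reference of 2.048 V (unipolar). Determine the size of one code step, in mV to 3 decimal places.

8.000 mV

Full-scale span = 2.048 V.
LSB = 2.048 / 2^8 = 2.048 / 256 = 0.008 V = 8.000 mV.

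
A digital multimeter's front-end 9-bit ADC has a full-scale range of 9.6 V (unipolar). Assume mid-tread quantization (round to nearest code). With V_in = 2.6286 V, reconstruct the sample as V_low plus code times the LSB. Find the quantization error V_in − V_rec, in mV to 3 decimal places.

3.600 mV

One LSB is 9.6 V / 512 = 18.750 mV.
(V_in − V_low)/LSB = (2.6286 − 0)/0.01875 = 140.1920 → code 140 (round).
Code 140 maps back to 0 + 140×0.01875 V = 2.625 V.
V_in − V_rec = 0.0036 V = 3.600 mV.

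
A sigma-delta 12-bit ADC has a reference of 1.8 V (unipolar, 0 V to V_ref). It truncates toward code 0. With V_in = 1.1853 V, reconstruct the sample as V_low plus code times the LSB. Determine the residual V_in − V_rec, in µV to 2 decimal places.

94.92 µV

Step size: 1.8 V ÷ 2^12 = 439.45 µV.
(V_in − V_low)/LSB = (1.1853 − 0)/0.000439453 = 2697.2160 → code 2697 (floor).
V_rec = 0 + 2697·0.000439453 = 1.1852051 V.
Difference: 9.49219e-05 V → 94.92 µV.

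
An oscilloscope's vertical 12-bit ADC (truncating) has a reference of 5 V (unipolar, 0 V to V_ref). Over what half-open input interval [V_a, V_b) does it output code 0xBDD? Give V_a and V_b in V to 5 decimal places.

[3.70728 V, 3.70850 V)

LSB = 5/2^12 = 1.221 mV.
Code 0xBDD = 3037 decimal.
V_a = V_low + 3037·LSB = 3.70728 V; V_b = V_low + 3038·LSB = 3.7085 V.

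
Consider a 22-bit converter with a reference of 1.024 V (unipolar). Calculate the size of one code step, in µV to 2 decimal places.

0.24 µV

Full-scale span = 1.024 V.
LSB = 1.024 / 2^22 = 1.024 / 4194304 = 2.44141e-07 V = 0.24 µV.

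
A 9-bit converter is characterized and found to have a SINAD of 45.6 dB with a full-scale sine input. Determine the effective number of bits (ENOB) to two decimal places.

ENOB = (SINAD − 1.76) / 6.02 = (45.6 − 1.76)/6.02 = 7.282.

7.28 bits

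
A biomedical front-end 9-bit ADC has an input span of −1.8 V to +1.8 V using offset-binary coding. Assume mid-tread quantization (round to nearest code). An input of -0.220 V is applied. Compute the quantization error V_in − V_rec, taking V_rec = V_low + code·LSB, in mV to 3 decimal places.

-2.031 mV

One LSB is 3.6 V / 512 = 7.031 mV.
(V_in − V_low)/LSB = (-0.220 − (−1.8))/0.00703125 = 224.7111 → code 225 (round).
Code 225 maps back to (−1.8) + 225×0.00703125 V = -0.21796875 V.
V_in − V_rec = -0.00203125 V = -2.031 mV.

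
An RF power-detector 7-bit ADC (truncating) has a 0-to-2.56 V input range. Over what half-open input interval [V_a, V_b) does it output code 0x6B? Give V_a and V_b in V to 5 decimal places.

[2.14000 V, 2.16000 V)

LSB = 2.56/2^7 = 20.000 mV.
Code 0x6B = 107 decimal.
V_a = V_low + 107·LSB = 2.14 V; V_b = V_low + 108·LSB = 2.16 V.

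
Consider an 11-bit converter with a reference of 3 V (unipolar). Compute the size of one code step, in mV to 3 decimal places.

Full-scale span = 3 V.
LSB = 3 / 2^11 = 3 / 2048 = 0.00146484 V = 1.465 mV.

1.465 mV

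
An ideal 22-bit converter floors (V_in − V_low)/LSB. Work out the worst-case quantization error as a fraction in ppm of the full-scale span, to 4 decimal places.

0.2384 ppm

Truncating → worst-case error = 1 LSB = V_FS/2^22, so 1e+06/4194304 = 0.238419 ppm of full scale.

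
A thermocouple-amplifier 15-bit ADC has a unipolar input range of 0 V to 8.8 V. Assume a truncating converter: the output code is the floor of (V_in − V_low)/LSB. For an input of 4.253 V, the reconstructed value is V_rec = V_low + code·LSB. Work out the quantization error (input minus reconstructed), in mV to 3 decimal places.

0.168 mV

One LSB is 8.8 V / 32768 = 268.55 µV.
(4.253 − 0)/0.000268555 = 15836.6255; ⌊·⌋ gives code 15836.
V_rec = 0 + 15836·0.000268555 = 4.252832 V.
Difference: 0.000167969 V → 0.168 mV.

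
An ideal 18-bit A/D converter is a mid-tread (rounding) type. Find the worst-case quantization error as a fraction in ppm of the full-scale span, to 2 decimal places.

Rounding → worst-case error = ½ LSB = V_FS/2^19, so 1e+06/524288 = 1.90735 ppm of full scale.

1.91 ppm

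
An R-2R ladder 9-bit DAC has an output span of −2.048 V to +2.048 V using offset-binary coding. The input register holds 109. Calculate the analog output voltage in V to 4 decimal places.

LSB = 4.096 V / 2^9 = 8.000 mV.
V_out = (−2.048) + 109 × 0.008 V = -1.176 V.

-1.1760 V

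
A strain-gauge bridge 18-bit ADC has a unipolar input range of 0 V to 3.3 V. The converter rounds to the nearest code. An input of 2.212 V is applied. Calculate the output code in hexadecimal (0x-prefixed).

code 0x2AE64 (decimal 175716)

LSB = 3.3 V / 262144 = 12.59 µV.
(2.212 − 0) / 1.25885e-05 = 175715.918 LSBs.
Round → code 175716.
In hexadecimal (0x-prefixed): 0x2AE64.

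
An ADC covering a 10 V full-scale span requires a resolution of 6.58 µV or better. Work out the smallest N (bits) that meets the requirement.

Number of steps required ≥ 10 V / 6.58 µV = 1519756.84.
Need 2^N ≥ 1519756.84; 2^20 = 1048576, 2^21 = 2097152.
Minimum N = 21.

21 bits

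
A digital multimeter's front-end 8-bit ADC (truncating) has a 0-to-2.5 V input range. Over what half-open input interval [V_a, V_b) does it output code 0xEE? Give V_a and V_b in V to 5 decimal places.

LSB = 2.5/2^8 = 9.766 mV.
Code 0xEE = 238 decimal.
V_a = V_low + 238·LSB = 2.32422 V; V_b = V_low + 239·LSB = 2.33398 V.

[2.32422 V, 2.33398 V)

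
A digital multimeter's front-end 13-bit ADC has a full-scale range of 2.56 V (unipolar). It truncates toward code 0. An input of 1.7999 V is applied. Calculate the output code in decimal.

code 5759

LSB = 2.56 V / 8192 = 312.50 µV.
(V_in − V_low)/LSB = (1.7999 − 0) / 0.0003125 = 5759.680.
⌊·⌋(5759.680) = 5759.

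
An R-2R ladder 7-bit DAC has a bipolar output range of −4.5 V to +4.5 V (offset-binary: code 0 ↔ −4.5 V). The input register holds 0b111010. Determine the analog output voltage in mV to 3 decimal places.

LSB = 9 V / 2^7 = 70.312 mV.
Code 0b111010 = 58 decimal.
V_out = (−4.5) + 58 × 0.0703125 V = -0.421875 V.
= -421.875 mV.

-421.875 mV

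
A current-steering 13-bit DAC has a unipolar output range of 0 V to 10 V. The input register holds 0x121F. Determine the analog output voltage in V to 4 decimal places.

5.6628 V

LSB = 10 V / 2^13 = 1.221 mV.
Code 0x121F = 4639 decimal.
V_out = 0 + 4639 × 0.0012207 V = 5.66284 V.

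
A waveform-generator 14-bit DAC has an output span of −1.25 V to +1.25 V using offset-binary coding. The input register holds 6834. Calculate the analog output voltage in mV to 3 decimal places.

LSB = 2.5 V / 2^14 = 152.59 µV.
V_out = (−1.25) + 6834 × 0.000152588 V = -0.207214 V.
= -207.214 mV.

-207.214 mV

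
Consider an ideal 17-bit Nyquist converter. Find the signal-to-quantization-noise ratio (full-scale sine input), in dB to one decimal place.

SNR ≈ 6.02·N + 1.76 dB = 6.02·17 + 1.76 = 104.10 dB.

104.1 dB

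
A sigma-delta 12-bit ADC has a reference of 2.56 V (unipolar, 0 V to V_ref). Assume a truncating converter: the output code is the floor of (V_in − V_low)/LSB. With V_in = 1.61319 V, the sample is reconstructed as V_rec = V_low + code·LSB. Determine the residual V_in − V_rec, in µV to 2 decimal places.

65.00 µV

LSB = 2.56/2^12 = 0.625 mV.
Scaled input = 2581.1040 LSBs, so code = 2581.
Code 2581 maps back to 0 + 2581×0.000625 V = 1.613125 V.
V_in − V_rec = 6.5e-05 V = 65.00 µV.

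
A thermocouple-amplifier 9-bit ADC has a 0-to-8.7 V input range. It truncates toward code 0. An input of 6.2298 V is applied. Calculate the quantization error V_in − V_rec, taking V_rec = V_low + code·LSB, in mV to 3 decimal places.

Step size: 8.7 V ÷ 2^9 = 16.992 mV.
(6.2298 − 0)/0.0169922 = 366.6273; ⌊·⌋ gives code 366.
Code 366 maps back to 0 + 366×0.0169922 V = 6.2191406 V.
V_in − V_rec = 0.0106594 V = 10.659 mV.

10.659 mV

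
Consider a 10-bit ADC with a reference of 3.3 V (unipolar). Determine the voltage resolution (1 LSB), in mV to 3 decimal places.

Full-scale span = 3.3 V.
LSB = 3.3 / 2^10 = 3.3 / 1024 = 0.00322266 V = 3.223 mV.

3.223 mV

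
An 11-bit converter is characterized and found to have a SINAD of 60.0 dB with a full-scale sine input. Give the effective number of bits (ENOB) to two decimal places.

ENOB = (SINAD − 1.76) / 6.02 = (60.0 − 1.76)/6.02 = 9.674.

9.67 bits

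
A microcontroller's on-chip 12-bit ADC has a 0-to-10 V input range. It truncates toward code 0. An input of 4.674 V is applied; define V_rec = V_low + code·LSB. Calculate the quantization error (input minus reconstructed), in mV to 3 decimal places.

LSB = 10/2^12 = 2.441 mV.
(V_in − V_low)/LSB = (4.674 − 0)/0.00244141 = 1914.4704 → code 1914 (floor).
Reconstructed: 4.6728516 V.
Difference: 0.00114844 V → 1.148 mV.

1.148 mV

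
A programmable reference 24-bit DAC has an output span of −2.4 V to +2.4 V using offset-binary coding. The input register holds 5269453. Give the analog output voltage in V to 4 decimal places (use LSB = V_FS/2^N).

-0.8924 V

LSB = 4.8 V / 2^24 = 0.29 µV.
V_out = (−2.4) + 5269453 × 2.86102e-07 V = -0.892397 V.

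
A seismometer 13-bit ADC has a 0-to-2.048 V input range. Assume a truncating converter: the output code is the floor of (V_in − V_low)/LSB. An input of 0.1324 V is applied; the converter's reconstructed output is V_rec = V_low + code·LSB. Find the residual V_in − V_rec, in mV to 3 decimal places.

0.150 mV

Step size: 2.048 V ÷ 2^13 = 250.00 µV.
(0.1324 − 0)/0.00025 = 529.6000; ⌊·⌋ gives code 529.
V_rec = 0 + 529·0.00025 = 0.13225 V.
Difference: 0.00015 V → 0.150 mV.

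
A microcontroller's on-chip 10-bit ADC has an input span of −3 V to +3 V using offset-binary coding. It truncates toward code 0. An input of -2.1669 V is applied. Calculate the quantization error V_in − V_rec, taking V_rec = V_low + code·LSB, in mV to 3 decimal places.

Step size: 6 V ÷ 2^10 = 5.859 mV.
(-2.1669 − (−3))/0.00585938 = 142.1824; ⌊·⌋ gives code 142.
V_rec = (−3) + 142·0.00585938 = -2.1679688 V.
Difference: 0.00106875 V → 1.069 mV.

1.069 mV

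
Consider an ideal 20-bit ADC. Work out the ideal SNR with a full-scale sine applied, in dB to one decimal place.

122.2 dB

SNR ≈ 6.02·N + 1.76 dB = 6.02·20 + 1.76 = 122.16 dB.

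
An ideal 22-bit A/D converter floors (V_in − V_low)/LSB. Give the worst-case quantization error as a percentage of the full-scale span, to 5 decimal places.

0.00002 %

Truncating → worst-case error = 1 LSB = V_FS/2^22, so 100/4194304 = 2.38419e-05 % of full scale.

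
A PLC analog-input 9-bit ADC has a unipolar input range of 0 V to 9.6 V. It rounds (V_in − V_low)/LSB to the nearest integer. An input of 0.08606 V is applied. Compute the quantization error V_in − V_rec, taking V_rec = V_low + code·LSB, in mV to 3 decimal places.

One LSB is 9.6 V / 512 = 18.750 mV.
(V_in − V_low)/LSB = (0.08606 − 0)/0.01875 = 4.5899 → code 5 (round).
V_rec = 0 + 5·0.01875 = 0.09375 V.
Error = 0.08606 − 0.09375 = -0.00769 V = -7.690 mV.

-7.690 mV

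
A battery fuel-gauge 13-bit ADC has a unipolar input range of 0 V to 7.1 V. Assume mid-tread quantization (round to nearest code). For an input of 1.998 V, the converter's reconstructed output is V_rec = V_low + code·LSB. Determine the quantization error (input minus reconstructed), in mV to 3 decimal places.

One LSB is 7.1 V / 8192 = 0.867 mV.
(V_in − V_low)/LSB = (1.998 − 0)/0.000866699 = 2305.2980 → code 2305 (round).
Code 2305 maps back to 0 + 2305×0.000866699 V = 1.9977417 V.
Difference: 0.000258301 V → 0.258 mV.

0.258 mV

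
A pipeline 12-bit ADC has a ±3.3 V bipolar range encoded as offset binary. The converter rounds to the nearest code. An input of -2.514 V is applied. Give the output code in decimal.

LSB = 6.6 V / 4096 = 1.611 mV.
Input sits at 487.796 steps above V_low.
Round → code 488.

code 488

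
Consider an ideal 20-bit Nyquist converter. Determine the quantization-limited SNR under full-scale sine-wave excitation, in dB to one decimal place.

SNR ≈ 6.02·N + 1.76 dB = 6.02·20 + 1.76 = 122.16 dB.

122.2 dB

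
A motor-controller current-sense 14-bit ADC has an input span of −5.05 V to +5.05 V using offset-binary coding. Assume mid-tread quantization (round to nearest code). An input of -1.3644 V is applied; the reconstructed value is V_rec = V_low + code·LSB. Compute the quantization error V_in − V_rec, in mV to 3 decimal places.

-0.185 mV

One LSB is 10.1 V / 16384 = 0.616 mV.
(V_in − V_low)/LSB = (-1.3644 − (−5.05))/0.000616455 = 5978.7000 → code 5979 (round).
Reconstructed: -1.3642151 V.
Difference: -0.000184912 V → -0.185 mV.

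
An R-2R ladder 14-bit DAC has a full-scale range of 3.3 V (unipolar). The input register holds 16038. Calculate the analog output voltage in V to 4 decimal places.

3.2303 V

LSB = 3.3 V / 2^14 = 201.42 µV.
V_out = 0 + 16038 × 0.000201416 V = 3.23031 V.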